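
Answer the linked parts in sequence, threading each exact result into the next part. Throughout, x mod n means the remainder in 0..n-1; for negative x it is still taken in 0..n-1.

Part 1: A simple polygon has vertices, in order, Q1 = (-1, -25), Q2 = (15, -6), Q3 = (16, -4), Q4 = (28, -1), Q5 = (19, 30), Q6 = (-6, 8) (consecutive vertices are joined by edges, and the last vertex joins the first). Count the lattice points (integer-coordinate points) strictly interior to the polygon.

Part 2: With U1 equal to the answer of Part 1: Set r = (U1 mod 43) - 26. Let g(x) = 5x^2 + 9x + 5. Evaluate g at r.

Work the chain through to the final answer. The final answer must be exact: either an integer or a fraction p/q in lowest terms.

Part 1: cross terms: (-1*-6 - 15*-25)=381, (15*-4 - 16*-6)=36, (16*-1 - 28*-4)=96, (28*30 - 19*-1)=859, (19*8 - -6*30)=332, (-6*-25 - -1*8)=158; twice the area = |1862| = 1862; area = 931; boundary points = 1 + 1 + 3 + 1 + 1 + 1 = 8; strictly interior points = area - boundary/2 + 1 = 928; answer 928
Part 2: U1 = 928; r = -1; 5*(-1)^2 + 9*(-1)^1 + 5 = (5) + (-9) + (5) = 1; answer 1

1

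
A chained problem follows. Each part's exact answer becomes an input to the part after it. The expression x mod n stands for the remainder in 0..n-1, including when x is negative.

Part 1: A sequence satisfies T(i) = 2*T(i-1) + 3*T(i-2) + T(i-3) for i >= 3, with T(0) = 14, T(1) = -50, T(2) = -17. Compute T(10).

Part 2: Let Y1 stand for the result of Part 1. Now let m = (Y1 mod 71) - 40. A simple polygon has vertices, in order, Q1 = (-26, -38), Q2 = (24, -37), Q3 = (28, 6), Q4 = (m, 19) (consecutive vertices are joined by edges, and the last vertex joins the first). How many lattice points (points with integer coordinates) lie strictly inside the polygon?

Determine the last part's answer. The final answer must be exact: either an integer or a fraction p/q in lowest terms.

1797

Part 1: T(3) = 2*(-17) + 3*(-50) + 1*(14) = -170; iterating: T(3)=-170, T(4)=-441, T(5)=-1409, T(6)=-4311, T(7)=-13290, T(8)=-40922, T(9)=-126025, T(10)=-388106; answer -388106
Part 2: Y1 = -388106; m = 11; cross terms: (-26*-37 - 24*-38)=1874, (24*6 - 28*-37)=1180, (28*19 - 11*6)=466, (11*-38 - -26*19)=76; twice the area = |3596| = 3596; area = 1798; boundary points = 1 + 1 + 1 + 1 = 4; strictly interior points = area - boundary/2 + 1 = 1797; answer 1797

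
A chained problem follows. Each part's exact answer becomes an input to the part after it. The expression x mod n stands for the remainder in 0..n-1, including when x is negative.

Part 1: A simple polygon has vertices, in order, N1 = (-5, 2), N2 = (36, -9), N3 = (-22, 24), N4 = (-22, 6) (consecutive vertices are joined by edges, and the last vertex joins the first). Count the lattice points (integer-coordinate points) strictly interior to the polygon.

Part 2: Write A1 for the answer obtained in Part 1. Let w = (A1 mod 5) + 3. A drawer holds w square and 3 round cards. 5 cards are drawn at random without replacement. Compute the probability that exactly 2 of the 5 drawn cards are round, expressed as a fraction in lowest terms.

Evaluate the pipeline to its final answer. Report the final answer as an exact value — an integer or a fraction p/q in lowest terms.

4/7

Part 1: cross terms: (-5*-9 - 36*2)=-27, (36*24 - -22*-9)=666, (-22*6 - -22*24)=396, (-22*2 - -5*6)=-14; twice the area = |1021| = 1021; area = 1021/2; boundary points = 1 + 1 + 18 + 1 = 21; strictly interior points = area - boundary/2 + 1 = 501; answer 501
Part 2: A1 = 501; w = 4; total draws C(7,5) = 21; favorable C(3,2)*C(4,3) = 12; P = 4/7; answer 4/7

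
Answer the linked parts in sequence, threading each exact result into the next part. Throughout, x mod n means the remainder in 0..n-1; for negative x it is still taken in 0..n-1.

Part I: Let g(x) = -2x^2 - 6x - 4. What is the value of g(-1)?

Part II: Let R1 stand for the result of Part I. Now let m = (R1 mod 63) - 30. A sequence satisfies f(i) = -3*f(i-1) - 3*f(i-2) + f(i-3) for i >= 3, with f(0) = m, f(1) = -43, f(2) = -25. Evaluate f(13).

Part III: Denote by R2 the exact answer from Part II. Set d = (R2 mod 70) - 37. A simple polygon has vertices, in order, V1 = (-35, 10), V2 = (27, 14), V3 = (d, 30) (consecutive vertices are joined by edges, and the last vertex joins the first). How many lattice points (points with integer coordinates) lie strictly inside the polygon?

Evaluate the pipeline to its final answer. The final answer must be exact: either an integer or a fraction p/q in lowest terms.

537

Part I: -2*(-1)^2 - 6*(-1)^1 - 4 = (-2) + (6) + (-4) = 0; answer 0
Part II: R1 = 0; m = -30; f(3) = -3*(-25) - 3*(-43) + 1*(-30) = 174; iterating: f(3)=174, f(4)=-490, f(5)=923, f(6)=-1125, f(7)=116, f(8)=3950, f(9)=-13323, f(10)=28235, f(11)=-40786, f(12)=24330, f(13)=77603; answer 77603
Part III: R2 = 77603; d = 6; cross terms: (-35*14 - 27*10)=-760, (27*30 - 6*14)=726, (6*10 - -35*30)=1110; twice the area = |1076| = 1076; area = 538; boundary points = 2 + 1 + 1 = 4; strictly interior points = area - boundary/2 + 1 = 537; answer 537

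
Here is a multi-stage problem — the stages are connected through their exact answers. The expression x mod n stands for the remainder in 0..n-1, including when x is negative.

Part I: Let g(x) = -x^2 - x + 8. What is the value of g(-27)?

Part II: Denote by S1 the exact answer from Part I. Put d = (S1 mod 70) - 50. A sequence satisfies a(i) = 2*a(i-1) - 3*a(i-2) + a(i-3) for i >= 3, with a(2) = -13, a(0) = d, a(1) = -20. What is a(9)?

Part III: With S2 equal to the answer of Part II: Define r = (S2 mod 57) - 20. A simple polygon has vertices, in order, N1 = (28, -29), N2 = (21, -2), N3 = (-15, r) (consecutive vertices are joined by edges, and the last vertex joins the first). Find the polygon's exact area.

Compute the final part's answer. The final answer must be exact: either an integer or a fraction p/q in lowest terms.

895/2

Part I: -1*(-27)^2 - 1*(-27)^1 + 8 = (-729) + (27) + (8) = -694; answer -694
Part II: S1 = -694; d = -44; a(3) = 2*(-13) - 3*(-20) + 1*(-44) = -10; iterating: a(3)=-10, a(4)=-1, a(5)=15, a(6)=23, a(7)=0, a(8)=-54, a(9)=-85; answer -85
Part III: S2 = -85; r = 9; cross terms: (28*-2 - 21*-29)=553, (21*9 - -15*-2)=159, (-15*-29 - 28*9)=183; twice the area = |895| = 895; area = 895/2; answer 895/2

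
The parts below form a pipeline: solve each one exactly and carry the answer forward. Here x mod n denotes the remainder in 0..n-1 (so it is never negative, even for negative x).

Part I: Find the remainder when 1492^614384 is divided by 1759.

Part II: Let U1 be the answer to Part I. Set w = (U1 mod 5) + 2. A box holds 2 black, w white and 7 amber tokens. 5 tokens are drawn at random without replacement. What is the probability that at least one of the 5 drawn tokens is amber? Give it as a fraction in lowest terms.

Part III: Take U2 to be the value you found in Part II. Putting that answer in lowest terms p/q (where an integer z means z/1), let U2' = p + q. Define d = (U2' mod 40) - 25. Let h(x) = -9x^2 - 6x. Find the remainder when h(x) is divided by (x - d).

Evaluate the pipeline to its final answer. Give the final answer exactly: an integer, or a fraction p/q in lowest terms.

Part I: squarings mod 1759: 1492^1=1492, 1492^2=929, 1492^4=1131, 1492^8=368, 1492^16=1740, 1492^32=361, 1492^64=155, 1492^128=1158, 1492^256=606, 1492^512=1364, 1492^1024=1233, 1492^2048=513, 1492^4096=1078, 1492^8192=1144, 1492^16384=40, 1492^32768=1600, 1492^65536=655, 1492^131072=1588, 1492^262144=1097, 1492^524288=253; 1492^614384 = 1492^16 * 1492^32 * 1492^64 * 1492^128 * 1492^256 * 1492^512 * 1492^1024 * 1492^2048 * 1492^4096 * 1492^16384 * 1492^65536 * 1492^524288 = 606 (mod 1759); answer 606
Part II: U1 = 606; w = 3; total draws C(12,5) = 792; complement C(5,5) = 1; favorable 792 - 1 = 791; P = 791/792; answer 791/792
Part III: U2 = 791/792; threaded value p + q = 1583; d = -2; remainder = value at the root: -9*(-2)^2 - 6*(-2)^1 = (-36) + (12) = -24; answer -24

-24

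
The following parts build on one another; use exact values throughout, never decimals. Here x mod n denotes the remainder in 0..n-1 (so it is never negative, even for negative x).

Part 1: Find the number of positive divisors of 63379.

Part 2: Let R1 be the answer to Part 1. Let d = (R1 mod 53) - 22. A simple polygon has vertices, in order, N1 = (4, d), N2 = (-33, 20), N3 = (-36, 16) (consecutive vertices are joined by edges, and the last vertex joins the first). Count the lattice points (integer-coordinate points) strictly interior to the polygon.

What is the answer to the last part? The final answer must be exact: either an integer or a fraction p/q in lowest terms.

130

Part 1: 63379 = 61 * 1039; number of divisors = (1+1) * (1+1) = 4; answer 4
Part 2: R1 = 4; d = -18; cross terms: (4*20 - -33*-18)=-514, (-33*16 - -36*20)=192, (-36*-18 - 4*16)=584; twice the area = |262| = 262; area = 131; boundary points = 1 + 1 + 2 = 4; strictly interior points = area - boundary/2 + 1 = 130; answer 130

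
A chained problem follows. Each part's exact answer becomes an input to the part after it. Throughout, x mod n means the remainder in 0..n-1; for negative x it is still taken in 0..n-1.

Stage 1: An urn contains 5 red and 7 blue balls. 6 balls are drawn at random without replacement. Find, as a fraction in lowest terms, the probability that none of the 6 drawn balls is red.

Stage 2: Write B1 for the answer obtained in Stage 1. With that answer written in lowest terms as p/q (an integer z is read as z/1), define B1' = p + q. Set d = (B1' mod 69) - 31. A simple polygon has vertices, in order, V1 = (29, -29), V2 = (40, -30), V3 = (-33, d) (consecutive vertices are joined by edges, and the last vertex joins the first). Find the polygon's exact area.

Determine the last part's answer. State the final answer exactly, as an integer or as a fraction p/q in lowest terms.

Stage 1: total draws C(12,6) = 924; favorable C(7,6) = 7; P = 1/132; answer 1/132
Stage 2: B1 = 1/132; threaded value p + q = 133; d = 33; cross terms: (29*-30 - 40*-29)=290, (40*33 - -33*-30)=330, (-33*-29 - 29*33)=0; twice the area = |620| = 620; area = 310; answer 310

310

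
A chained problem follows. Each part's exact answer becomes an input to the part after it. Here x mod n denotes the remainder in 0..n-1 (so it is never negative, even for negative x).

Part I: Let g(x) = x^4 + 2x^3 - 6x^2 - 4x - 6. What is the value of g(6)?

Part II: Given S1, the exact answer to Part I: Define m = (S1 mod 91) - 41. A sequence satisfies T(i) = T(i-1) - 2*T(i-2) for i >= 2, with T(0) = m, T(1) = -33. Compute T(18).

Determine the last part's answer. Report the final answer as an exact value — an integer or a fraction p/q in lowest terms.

Part I: 1*(6)^4 + 2*(6)^3 - 6*(6)^2 - 4*(6)^1 - 6 = (1296) + (432) + (-216) + (-24) + (-6) = 1482; answer 1482
Part II: S1 = 1482; m = -15; T(2) = 1*(-33) - 2*(-15) = -3; iterating: T(2)=-3, T(3)=63, T(4)=69, T(5)=-57, T(6)=-195, T(7)=-81, T(8)=309, T(9)=471, T(10)=-147, T(11)=-1089, T(12)=-795, T(13)=1383, T(14)=2973, T(15)=207, T(16)=-5739, T(17)=-6153, T(18)=5325; answer 5325

5325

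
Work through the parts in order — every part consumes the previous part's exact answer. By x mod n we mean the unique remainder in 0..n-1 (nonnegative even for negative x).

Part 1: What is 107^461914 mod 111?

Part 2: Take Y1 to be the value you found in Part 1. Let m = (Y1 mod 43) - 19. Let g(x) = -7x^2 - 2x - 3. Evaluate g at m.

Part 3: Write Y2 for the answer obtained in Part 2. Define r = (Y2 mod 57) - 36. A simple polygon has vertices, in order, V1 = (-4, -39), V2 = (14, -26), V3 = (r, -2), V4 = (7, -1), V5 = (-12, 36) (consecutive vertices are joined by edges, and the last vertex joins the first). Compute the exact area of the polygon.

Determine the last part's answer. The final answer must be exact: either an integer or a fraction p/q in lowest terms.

1563/2

Part 1: squarings mod 111: 107^1=107, 107^2=16, 107^4=34, 107^8=46, 107^16=7, 107^32=49, 107^64=70, 107^128=16, 107^256=34, 107^512=46, 107^1024=7, 107^2048=49, 107^4096=70, 107^8192=16, 107^16384=34, 107^32768=46, 107^65536=7, 107^131072=49, 107^262144=70; 107^461914 = 107^2 * 107^8 * 107^16 * 107^64 * 107^1024 * 107^2048 * 107^65536 * 107^131072 * 107^262144 = 7 (mod 111); answer 7
Part 2: Y1 = 7; m = -12; -7*(-12)^2 - 2*(-12)^1 - 3 = (-1008) + (24) + (-3) = -987; answer -987
Part 3: Y2 = -987; r = 3; cross terms: (-4*-26 - 14*-39)=650, (14*-2 - 3*-26)=50, (3*-1 - 7*-2)=11, (7*36 - -12*-1)=240, (-12*-39 - -4*36)=612; twice the area = |1563| = 1563; area = 1563/2; answer 1563/2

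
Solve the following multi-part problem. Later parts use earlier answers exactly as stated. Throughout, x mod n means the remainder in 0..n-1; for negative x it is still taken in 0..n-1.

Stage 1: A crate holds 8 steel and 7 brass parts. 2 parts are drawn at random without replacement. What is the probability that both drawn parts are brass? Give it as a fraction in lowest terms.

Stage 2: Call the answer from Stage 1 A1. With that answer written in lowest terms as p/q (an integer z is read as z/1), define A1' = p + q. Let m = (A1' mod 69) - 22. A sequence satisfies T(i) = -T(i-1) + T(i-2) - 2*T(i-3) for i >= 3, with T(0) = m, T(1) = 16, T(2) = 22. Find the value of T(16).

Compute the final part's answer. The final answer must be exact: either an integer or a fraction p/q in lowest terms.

-93636

Stage 1: total draws C(15,2) = 105; favorable C(7,2) = 21; P = 1/5; answer 1/5
Stage 2: A1 = 1/5; threaded value p + q = 6; m = -16; T(3) = -1*(22) + 1*(16) - 2*(-16) = 26; iterating: T(3)=26, T(4)=-36, T(5)=18, T(6)=-106, T(7)=196, T(8)=-338, T(9)=746, T(10)=-1476, T(11)=2898, T(12)=-5866, T(13)=11716, T(14)=-23378, T(15)=46826, T(16)=-93636; answer -93636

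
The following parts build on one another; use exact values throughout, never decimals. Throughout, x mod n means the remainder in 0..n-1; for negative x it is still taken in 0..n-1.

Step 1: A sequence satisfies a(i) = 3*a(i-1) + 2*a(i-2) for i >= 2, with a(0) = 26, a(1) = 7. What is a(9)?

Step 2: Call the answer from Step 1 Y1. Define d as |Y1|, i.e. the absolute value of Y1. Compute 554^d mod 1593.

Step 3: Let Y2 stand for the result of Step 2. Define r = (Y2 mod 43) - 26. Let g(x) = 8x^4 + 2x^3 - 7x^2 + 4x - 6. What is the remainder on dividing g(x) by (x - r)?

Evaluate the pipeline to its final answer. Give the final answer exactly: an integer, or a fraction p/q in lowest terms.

81334

Step 1: a(2) = 3*(7) + 2*(26) = 73; iterating: a(2)=73, a(3)=233, a(4)=845, a(5)=3001, a(6)=10693, a(7)=38081, a(8)=135629, a(9)=483049; answer 483049
Step 2: Y1 = 483049; d = 483049; squarings mod 1593: 554^1=554, 554^2=1060, 554^4=535, 554^8=1078, 554^16=787, 554^32=1285, 554^64=877, 554^128=1303, 554^256=1264, 554^512=1510, 554^1024=517, 554^2048=1258, 554^4096=715, 554^8192=1465, 554^16384=454, 554^32768=619, 554^65536=841, 554^131072=1582, 554^262144=121; 554^483049 = 554^1 * 554^8 * 554^32 * 554^64 * 554^128 * 554^512 * 554^1024 * 554^2048 * 554^4096 * 554^16384 * 554^65536 * 554^131072 * 554^262144 = 1283 (mod 1593); answer 1283
Step 3: Y2 = 1283; r = 10; remainder = value at the root: 8*(10)^4 + 2*(10)^3 - 7*(10)^2 + 4*(10)^1 - 6 = (80000) + (2000) + (-700) + (40) + (-6) = 81334; answer 81334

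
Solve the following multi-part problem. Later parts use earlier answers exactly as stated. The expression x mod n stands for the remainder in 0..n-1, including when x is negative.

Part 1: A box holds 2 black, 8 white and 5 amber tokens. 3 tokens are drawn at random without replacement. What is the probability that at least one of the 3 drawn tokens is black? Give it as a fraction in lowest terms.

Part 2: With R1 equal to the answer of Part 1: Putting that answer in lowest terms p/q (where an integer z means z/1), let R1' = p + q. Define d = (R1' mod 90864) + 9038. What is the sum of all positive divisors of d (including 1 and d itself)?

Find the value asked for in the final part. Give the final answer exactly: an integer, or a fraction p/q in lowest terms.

Part 1: total draws C(15,3) = 455; complement C(13,3) = 286; favorable 455 - 286 = 169; P = 13/35; answer 13/35
Part 2: R1 = 13/35; threaded value p + q = 48; d = 9086; 9086 = 2 * 7 * 11 * 59; sigma = (1 + 2) * (1 + 7) * (1 + 11) * (1 + 59) = 3 * 8 * 12 * 60 = 17280; answer 17280

17280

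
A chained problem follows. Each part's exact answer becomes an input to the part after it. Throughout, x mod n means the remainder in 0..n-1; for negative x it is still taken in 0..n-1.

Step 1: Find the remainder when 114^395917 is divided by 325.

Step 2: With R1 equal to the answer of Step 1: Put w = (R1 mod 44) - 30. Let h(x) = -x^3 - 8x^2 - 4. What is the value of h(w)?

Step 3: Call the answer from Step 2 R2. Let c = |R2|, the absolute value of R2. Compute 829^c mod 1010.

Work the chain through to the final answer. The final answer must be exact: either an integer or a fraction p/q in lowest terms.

619

Step 1: squarings mod 325: 114^1=114, 114^2=321, 114^4=16, 114^8=256, 114^16=211, 114^32=321, 114^64=16, 114^128=256, 114^256=211, 114^512=321, 114^1024=16, 114^2048=256, 114^4096=211, 114^8192=321, 114^16384=16, 114^32768=256, 114^65536=211, 114^131072=321, 114^262144=16; 114^395917 = 114^1 * 114^4 * 114^8 * 114^128 * 114^512 * 114^2048 * 114^131072 * 114^262144 = 179 (mod 325); answer 179
Step 2: R1 = 179; w = -27; -1*(-27)^3 - 8*(-27)^2 - 4 = (19683) + (-5832) + (-4) = 13847; answer 13847
Step 3: R2 = 13847; c = 13847; squarings mod 1010: 829^1=829, 829^2=441, 829^4=561, 829^8=611, 829^16=631, 829^32=221, 829^64=361, 829^128=31, 829^256=961, 829^512=381, 829^1024=731, 829^2048=71, 829^4096=1001, 829^8192=81; 829^13847 = 829^1 * 829^2 * 829^4 * 829^16 * 829^512 * 829^1024 * 829^4096 * 829^8192 = 619 (mod 1010); answer 619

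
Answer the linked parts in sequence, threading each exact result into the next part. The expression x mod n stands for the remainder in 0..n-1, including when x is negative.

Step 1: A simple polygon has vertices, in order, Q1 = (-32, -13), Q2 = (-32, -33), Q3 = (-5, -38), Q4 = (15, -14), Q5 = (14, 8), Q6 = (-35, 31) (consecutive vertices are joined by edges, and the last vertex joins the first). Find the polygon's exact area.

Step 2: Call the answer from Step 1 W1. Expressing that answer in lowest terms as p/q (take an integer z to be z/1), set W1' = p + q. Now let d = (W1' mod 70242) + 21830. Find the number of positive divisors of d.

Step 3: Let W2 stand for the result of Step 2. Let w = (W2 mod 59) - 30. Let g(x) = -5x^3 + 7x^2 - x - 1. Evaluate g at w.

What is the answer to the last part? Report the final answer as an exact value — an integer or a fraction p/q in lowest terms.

Step 1: cross terms: (-32*-33 - -32*-13)=640, (-32*-38 - -5*-33)=1051, (-5*-14 - 15*-38)=640, (15*8 - 14*-14)=316, (14*31 - -35*8)=714, (-35*-13 - -32*31)=1447; twice the area = |4808| = 4808; area = 2404; answer 2404
Step 2: W1 = 2404; threaded value p + q = 2405; d = 24235; 24235 = 5 * 37 * 131; number of divisors = (1+1) * (1+1) * (1+1) = 8; answer 8
Step 3: W2 = 8; w = -22; -5*(-22)^3 + 7*(-22)^2 - 1*(-22)^1 - 1 = (53240) + (3388) + (22) + (-1) = 56649; answer 56649

56649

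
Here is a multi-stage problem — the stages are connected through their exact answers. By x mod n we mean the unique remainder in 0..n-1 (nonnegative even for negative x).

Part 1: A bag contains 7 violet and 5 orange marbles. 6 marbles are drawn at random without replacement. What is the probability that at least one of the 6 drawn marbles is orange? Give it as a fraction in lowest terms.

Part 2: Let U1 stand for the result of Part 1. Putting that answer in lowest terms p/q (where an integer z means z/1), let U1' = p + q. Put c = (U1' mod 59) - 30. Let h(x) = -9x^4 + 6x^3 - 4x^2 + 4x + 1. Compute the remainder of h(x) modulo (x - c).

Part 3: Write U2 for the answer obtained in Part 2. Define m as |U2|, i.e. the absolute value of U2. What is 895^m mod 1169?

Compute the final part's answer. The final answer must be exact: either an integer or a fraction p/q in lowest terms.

239

Part 1: total draws C(12,6) = 924; complement C(7,6) = 7; favorable 924 - 7 = 917; P = 131/132; answer 131/132
Part 2: U1 = 131/132; threaded value p + q = 263; c = -3; remainder = value at the root: -9*(-3)^4 + 6*(-3)^3 - 4*(-3)^2 + 4*(-3)^1 + 1 = (-729) + (-162) + (-36) + (-12) + (1) = -938; answer -938
Part 3: U2 = -938; m = 938; squarings mod 1169: 895^1=895, 895^2=260, 895^4=967, 895^8=1058, 895^16=631, 895^32=701, 895^64=421, 895^128=722, 895^256=1079, 895^512=1086; 895^938 = 895^2 * 895^8 * 895^32 * 895^128 * 895^256 * 895^512 = 239 (mod 1169); answer 239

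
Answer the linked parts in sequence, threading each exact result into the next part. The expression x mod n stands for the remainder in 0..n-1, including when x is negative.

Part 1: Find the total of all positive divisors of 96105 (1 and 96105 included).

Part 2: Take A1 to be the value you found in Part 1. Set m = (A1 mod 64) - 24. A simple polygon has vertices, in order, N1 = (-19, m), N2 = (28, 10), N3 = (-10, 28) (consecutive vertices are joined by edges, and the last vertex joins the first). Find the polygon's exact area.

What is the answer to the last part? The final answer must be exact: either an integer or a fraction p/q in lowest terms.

Part 1: 96105 = 3 * 5 * 43 * 149; sigma = (1 + 3) * (1 + 5) * (1 + 43) * (1 + 149) = 4 * 6 * 44 * 150 = 158400; answer 158400
Part 2: A1 = 158400; m = -24; cross terms: (-19*10 - 28*-24)=482, (28*28 - -10*10)=884, (-10*-24 - -19*28)=772; twice the area = |2138| = 2138; area = 1069; answer 1069

1069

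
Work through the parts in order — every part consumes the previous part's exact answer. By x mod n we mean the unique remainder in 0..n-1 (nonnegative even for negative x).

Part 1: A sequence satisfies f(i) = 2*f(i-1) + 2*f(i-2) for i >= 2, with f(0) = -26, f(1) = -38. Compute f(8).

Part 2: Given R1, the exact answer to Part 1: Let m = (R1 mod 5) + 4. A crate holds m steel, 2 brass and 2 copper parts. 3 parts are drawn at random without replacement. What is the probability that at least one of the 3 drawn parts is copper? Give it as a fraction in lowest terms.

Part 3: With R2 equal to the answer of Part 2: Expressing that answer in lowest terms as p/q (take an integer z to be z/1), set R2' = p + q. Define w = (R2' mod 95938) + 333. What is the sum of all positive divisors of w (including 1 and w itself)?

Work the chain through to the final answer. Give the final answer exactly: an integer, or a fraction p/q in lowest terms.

756

Part 1: f(2) = 2*(-38) + 2*(-26) = -128; iterating: f(2)=-128, f(3)=-332, f(4)=-920, f(5)=-2504, f(6)=-6848, f(7)=-18704, f(8)=-51104; answer -51104
Part 2: R1 = -51104; m = 5; total draws C(9,3) = 84; complement C(7,3) = 35; favorable 84 - 35 = 49; P = 7/12; answer 7/12
Part 3: R2 = 7/12; threaded value p + q = 19; w = 352; 352 = 2^5 * 11; sigma = (1 + 2 + 4 + 8 + 16 + 32) * (1 + 11) = 63 * 12 = 756; answer 756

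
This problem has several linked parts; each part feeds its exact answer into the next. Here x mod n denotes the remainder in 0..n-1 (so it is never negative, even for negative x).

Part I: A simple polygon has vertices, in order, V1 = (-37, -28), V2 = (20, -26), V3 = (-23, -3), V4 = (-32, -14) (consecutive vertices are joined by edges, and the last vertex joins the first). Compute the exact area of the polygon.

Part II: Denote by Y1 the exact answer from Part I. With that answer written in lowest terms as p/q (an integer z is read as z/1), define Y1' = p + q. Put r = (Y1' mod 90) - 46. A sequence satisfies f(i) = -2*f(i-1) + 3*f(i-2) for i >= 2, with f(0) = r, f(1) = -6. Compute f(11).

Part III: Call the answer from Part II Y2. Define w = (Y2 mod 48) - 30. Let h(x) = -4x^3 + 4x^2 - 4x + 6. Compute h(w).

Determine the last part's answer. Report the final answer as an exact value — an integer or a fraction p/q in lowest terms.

Part I: cross terms: (-37*-26 - 20*-28)=1522, (20*-3 - -23*-26)=-658, (-23*-14 - -32*-3)=226, (-32*-28 - -37*-14)=378; twice the area = |1468| = 1468; area = 734; answer 734
Part II: Y1 = 734; threaded value p + q = 735; r = -31; f(2) = -2*(-6) + 3*(-31) = -81; iterating: f(2)=-81, f(3)=144, f(4)=-531, f(5)=1494, f(6)=-4581, f(7)=13644, f(8)=-41031, f(9)=122994, f(10)=-369081, f(11)=1107144; answer 1107144
Part III: Y2 = 1107144; w = -6; -4*(-6)^3 + 4*(-6)^2 - 4*(-6)^1 + 6 = (864) + (144) + (24) + (6) = 1038; answer 1038

1038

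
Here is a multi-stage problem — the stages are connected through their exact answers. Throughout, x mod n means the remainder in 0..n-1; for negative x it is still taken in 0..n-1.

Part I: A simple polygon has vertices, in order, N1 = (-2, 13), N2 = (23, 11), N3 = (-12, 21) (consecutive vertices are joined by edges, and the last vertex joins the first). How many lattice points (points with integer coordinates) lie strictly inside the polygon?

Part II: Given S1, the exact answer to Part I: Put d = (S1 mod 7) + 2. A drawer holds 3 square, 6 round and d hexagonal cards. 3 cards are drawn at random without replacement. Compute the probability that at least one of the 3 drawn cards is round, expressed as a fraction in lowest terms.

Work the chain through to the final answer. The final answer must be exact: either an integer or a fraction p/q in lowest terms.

Part I: cross terms: (-2*11 - 23*13)=-321, (23*21 - -12*11)=615, (-12*13 - -2*21)=-114; twice the area = |180| = 180; area = 90; boundary points = 1 + 5 + 2 = 8; strictly interior points = area - boundary/2 + 1 = 87; answer 87
Part II: S1 = 87; d = 5; total draws C(14,3) = 364; complement C(8,3) = 56; favorable 364 - 56 = 308; P = 11/13; answer 11/13

11/13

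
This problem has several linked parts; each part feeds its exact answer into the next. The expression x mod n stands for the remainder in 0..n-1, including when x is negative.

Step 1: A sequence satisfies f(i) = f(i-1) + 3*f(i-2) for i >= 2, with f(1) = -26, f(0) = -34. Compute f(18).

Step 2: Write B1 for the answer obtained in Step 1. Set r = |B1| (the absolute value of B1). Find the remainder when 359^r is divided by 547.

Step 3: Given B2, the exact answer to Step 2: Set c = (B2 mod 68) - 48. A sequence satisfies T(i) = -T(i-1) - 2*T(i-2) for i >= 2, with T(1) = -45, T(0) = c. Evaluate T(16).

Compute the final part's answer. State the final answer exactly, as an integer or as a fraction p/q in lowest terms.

-1867

Step 1: f(2) = 1*(-26) + 3*(-34) = -128; iterating: f(2)=-128, f(3)=-206, f(4)=-590, f(5)=-1208, f(6)=-2978, f(7)=-6602, f(8)=-15536, f(9)=-35342, f(10)=-81950, f(11)=-187976, f(12)=-433826, f(13)=-997754, f(14)=-2299232, f(15)=-5292494, f(16)=-12190190, f(17)=-28067672, f(18)=-64638242; answer -64638242
Step 2: B1 = -64638242; r = 64638242; squarings mod 547: 359^1=359, 359^2=336, 359^4=214, 359^8=395, 359^16=130, 359^32=490, 359^64=514, 359^128=542, 359^256=25, 359^512=78, 359^1024=67, 359^2048=113, 359^4096=188, 359^8192=336, 359^16384=214, 359^32768=395, 359^65536=130, 359^131072=490, 359^262144=514, 359^524288=542, 359^1048576=25, 359^2097152=78, 359^4194304=67, 359^8388608=113, 359^16777216=188, 359^33554432=336; 359^64638242 = 359^2 * 359^32 * 359^256 * 359^1024 * 359^2048 * 359^16384 * 359^131072 * 359^524288 * 359^1048576 * 359^4194304 * 359^8388608 * 359^16777216 * 359^33554432 = 490 (mod 547); answer 490
Step 3: B2 = 490; c = -34; T(2) = -1*(-45) - 2*(-34) = 113; iterating: T(2)=113, T(3)=-23, T(4)=-203, T(5)=249, T(6)=157, T(7)=-655, T(8)=341, T(9)=969, T(10)=-1651, T(11)=-287, T(12)=3589, T(13)=-3015, T(14)=-4163, T(15)=10193, T(16)=-1867; answer -1867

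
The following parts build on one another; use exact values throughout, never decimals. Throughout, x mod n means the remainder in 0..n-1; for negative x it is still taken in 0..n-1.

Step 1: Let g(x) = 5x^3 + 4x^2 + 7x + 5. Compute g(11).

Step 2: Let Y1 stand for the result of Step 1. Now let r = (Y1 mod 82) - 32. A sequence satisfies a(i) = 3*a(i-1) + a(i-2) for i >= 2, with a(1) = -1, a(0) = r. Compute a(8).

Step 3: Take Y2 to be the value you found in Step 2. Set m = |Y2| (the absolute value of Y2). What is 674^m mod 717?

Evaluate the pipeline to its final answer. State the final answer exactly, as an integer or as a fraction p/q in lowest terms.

Step 1: 5*(11)^3 + 4*(11)^2 + 7*(11)^1 + 5 = (6655) + (484) + (77) + (5) = 7221; answer 7221
Step 2: Y1 = 7221; r = -27; a(2) = 3*(-1) + 1*(-27) = -30; iterating: a(2)=-30, a(3)=-91, a(4)=-303, a(5)=-1000, a(6)=-3303, a(7)=-10909, a(8)=-36030; answer -36030
Step 3: Y2 = -36030; m = 36030; squarings mod 717: 674^1=674, 674^2=415, 674^4=145, 674^8=232, 674^16=49, 674^32=250, 674^64=121, 674^128=301, 674^256=259, 674^512=400, 674^1024=109, 674^2048=409, 674^4096=220, 674^8192=361, 674^16384=544, 674^32768=532; 674^36030 = 674^2 * 674^4 * 674^8 * 674^16 * 674^32 * 674^128 * 674^1024 * 674^2048 * 674^32768 = 85 (mod 717); answer 85

85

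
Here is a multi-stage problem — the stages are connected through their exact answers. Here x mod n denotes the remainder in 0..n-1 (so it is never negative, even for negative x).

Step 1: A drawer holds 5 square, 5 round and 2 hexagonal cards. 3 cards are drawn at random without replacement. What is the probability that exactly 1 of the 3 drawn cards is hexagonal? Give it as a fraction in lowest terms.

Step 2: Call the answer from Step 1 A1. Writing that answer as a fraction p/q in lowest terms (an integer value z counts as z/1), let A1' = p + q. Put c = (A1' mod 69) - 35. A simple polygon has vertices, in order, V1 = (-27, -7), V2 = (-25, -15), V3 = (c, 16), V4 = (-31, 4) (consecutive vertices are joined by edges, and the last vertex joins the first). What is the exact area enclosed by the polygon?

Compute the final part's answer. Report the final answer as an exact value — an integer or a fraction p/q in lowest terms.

Step 1: total draws C(12,3) = 220; favorable C(2,1)*C(10,2) = 90; P = 9/22; answer 9/22
Step 2: A1 = 9/22; threaded value p + q = 31; c = -4; cross terms: (-27*-15 - -25*-7)=230, (-25*16 - -4*-15)=-460, (-4*4 - -31*16)=480, (-31*-7 - -27*4)=325; twice the area = |575| = 575; area = 575/2; answer 575/2

575/2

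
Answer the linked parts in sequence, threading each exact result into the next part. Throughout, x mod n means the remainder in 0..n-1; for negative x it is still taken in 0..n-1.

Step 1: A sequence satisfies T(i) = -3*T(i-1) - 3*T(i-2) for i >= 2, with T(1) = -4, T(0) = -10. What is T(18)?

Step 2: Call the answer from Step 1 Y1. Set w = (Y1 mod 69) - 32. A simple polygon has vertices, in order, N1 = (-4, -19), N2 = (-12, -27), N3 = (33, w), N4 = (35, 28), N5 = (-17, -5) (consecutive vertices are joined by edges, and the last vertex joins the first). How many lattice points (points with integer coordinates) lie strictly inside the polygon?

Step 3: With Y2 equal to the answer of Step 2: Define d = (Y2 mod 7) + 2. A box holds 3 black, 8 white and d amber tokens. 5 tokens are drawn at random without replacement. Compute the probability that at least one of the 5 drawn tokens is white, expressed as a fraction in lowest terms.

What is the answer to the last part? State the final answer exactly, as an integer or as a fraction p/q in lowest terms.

1861/1938

Step 1: T(2) = -3*(-4) - 3*(-10) = 42; iterating: T(2)=42, T(3)=-114, T(4)=216, T(5)=-306, T(6)=270, T(7)=108, T(8)=-1134, T(9)=3078, T(10)=-5832, T(11)=8262, T(12)=-7290, T(13)=-2916, T(14)=30618, T(15)=-83106, T(16)=157464, T(17)=-223074, T(18)=196830; answer 196830
Step 2: Y1 = 196830; w = 10; cross terms: (-4*-27 - -12*-19)=-120, (-12*10 - 33*-27)=771, (33*28 - 35*10)=574, (35*-5 - -17*28)=301, (-17*-19 - -4*-5)=303; twice the area = |1829| = 1829; area = 1829/2; boundary points = 8 + 1 + 2 + 1 + 1 = 13; strictly interior points = area - boundary/2 + 1 = 909; answer 909
Step 3: Y2 = 909; d = 8; total draws C(19,5) = 11628; complement C(11,5) = 462; favorable 11628 - 462 = 11166; P = 1861/1938; answer 1861/1938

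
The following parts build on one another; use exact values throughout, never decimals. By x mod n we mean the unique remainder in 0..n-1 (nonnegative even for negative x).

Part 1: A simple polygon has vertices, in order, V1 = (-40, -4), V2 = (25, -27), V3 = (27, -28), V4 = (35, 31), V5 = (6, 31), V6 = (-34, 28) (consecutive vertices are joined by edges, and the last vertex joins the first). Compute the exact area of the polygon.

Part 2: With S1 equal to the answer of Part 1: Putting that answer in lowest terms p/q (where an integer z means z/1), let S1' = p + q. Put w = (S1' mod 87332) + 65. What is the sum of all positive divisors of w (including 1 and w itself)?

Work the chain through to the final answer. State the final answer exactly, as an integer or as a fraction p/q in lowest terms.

Part 1: cross terms: (-40*-27 - 25*-4)=1180, (25*-28 - 27*-27)=29, (27*31 - 35*-28)=1817, (35*31 - 6*31)=899, (6*28 - -34*31)=1222, (-34*-4 - -40*28)=1256; twice the area = |6403| = 6403; area = 6403/2; answer 6403/2
Part 2: S1 = 6403/2; threaded value p + q = 6405; w = 6470; 6470 = 2 * 5 * 647; sigma = (1 + 2) * (1 + 5) * (1 + 647) = 3 * 6 * 648 = 11664; answer 11664

11664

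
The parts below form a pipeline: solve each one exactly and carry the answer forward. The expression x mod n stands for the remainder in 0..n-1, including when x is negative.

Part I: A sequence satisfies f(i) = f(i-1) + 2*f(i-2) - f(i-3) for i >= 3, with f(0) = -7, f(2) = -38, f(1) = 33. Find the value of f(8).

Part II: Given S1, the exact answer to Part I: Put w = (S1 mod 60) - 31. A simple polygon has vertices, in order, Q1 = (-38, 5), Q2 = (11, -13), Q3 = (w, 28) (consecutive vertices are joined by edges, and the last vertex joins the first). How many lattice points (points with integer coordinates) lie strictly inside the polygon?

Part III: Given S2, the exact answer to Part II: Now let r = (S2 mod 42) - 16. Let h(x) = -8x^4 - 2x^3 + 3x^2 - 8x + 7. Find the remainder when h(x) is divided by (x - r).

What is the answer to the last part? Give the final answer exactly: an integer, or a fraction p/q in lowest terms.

Part I: f(3) = 1*(-38) + 2*(33) - 1*(-7) = 35; iterating: f(3)=35, f(4)=-74, f(5)=34, f(6)=-149, f(7)=-7, f(8)=-339; answer -339
Part II: S1 = -339; w = -10; cross terms: (-38*-13 - 11*5)=439, (11*28 - -10*-13)=178, (-10*5 - -38*28)=1014; twice the area = |1631| = 1631; area = 1631/2; boundary points = 1 + 1 + 1 = 3; strictly interior points = area - boundary/2 + 1 = 815; answer 815
Part III: S2 = 815; r = 1; remainder = value at the root: -8*(1)^4 - 2*(1)^3 + 3*(1)^2 - 8*(1)^1 + 7 = (-8) + (-2) + (3) + (-8) + (7) = -8; answer -8

-8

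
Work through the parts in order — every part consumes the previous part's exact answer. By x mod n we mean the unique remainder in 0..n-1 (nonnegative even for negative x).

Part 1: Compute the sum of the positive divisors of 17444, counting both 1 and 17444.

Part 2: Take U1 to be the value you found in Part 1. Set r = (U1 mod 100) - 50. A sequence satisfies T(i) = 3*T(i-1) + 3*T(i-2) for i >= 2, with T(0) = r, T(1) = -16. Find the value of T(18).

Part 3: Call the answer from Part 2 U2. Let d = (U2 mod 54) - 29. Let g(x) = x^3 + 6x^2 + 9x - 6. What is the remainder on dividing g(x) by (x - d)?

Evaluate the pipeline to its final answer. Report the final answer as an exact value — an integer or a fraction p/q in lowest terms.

Part 1: 17444 = 2^2 * 7^2 * 89; sigma = (1 + 2 + 4) * (1 + 7 + 49) * (1 + 89) = 7 * 57 * 90 = 35910; answer 35910
Part 2: U1 = 35910; r = -40; T(2) = 3*(-16) + 3*(-40) = -168; iterating: T(2)=-168, T(3)=-552, T(4)=-2160, T(5)=-8136, T(6)=-30888, T(7)=-117072, T(8)=-443880, T(9)=-1682856, T(10)=-6380208, T(11)=-24189192, T(12)=-91708200, T(13)=-347692176, T(14)=-1318201128, T(15)=-4997679912, T(16)=-18947643120, T(17)=-71835969096, T(18)=-272350836648; answer -272350836648
Part 3: U2 = -272350836648; d = -29; remainder = value at the root: 1*(-29)^3 + 6*(-29)^2 + 9*(-29)^1 - 6 = (-24389) + (5046) + (-261) + (-6) = -19610; answer -19610

-19610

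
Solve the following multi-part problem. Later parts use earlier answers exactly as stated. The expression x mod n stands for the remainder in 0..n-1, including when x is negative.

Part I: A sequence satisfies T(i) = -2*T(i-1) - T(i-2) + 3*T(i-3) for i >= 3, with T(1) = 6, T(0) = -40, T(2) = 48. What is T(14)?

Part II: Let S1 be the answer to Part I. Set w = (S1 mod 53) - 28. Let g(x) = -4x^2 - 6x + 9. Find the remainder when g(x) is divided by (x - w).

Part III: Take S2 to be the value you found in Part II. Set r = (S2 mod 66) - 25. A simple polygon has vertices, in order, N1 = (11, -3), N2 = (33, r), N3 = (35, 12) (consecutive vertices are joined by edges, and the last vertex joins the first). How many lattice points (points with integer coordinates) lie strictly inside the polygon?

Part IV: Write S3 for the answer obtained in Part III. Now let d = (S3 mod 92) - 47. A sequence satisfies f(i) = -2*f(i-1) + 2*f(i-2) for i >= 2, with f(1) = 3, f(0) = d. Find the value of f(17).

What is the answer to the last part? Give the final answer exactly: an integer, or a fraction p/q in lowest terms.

Part I: T(3) = -2*(48) - 1*(6) + 3*(-40) = -222; iterating: T(3)=-222, T(4)=414, T(5)=-462, T(6)=-156, T(7)=2016, T(8)=-5262, T(9)=8040, T(10)=-4770, T(11)=-14286, T(12)=57462, T(13)=-114948, T(14)=129576; answer 129576
Part II: S1 = 129576; w = 16; remainder = value at the root: -4*(16)^2 - 6*(16)^1 + 9 = (-1024) + (-96) + (9) = -1111; answer -1111
Part III: S2 = -1111; r = -14; cross terms: (11*-14 - 33*-3)=-55, (33*12 - 35*-14)=886, (35*-3 - 11*12)=-237; twice the area = |594| = 594; area = 297; boundary points = 11 + 2 + 3 = 16; strictly interior points = area - boundary/2 + 1 = 290; answer 290
Part IV: S3 = 290; d = -33; f(2) = -2*(3) + 2*(-33) = -72; iterating: f(2)=-72, f(3)=150, f(4)=-444, f(5)=1188, f(6)=-3264, f(7)=8904, f(8)=-24336, f(9)=66480, f(10)=-181632, f(11)=496224, f(12)=-1355712, f(13)=3703872, f(14)=-10119168, f(15)=27646080, f(16)=-75530496, f(17)=206353152; answer 206353152

206353152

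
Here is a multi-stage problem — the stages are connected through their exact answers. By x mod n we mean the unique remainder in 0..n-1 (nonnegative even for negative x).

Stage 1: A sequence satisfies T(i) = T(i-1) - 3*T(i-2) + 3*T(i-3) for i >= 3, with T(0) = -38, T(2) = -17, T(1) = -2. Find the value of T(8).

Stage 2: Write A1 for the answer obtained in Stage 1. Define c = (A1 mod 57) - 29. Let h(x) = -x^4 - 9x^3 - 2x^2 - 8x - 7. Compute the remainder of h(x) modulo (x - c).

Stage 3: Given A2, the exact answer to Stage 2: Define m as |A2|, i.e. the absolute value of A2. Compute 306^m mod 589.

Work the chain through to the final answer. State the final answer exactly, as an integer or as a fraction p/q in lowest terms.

Stage 1: T(3) = 1*(-17) - 3*(-2) + 3*(-38) = -125; iterating: T(3)=-125, T(4)=-80, T(5)=244, T(6)=109, T(7)=-863, T(8)=-458; answer -458
Stage 2: A1 = -458; c = 26; remainder = value at the root: -1*(26)^4 - 9*(26)^3 - 2*(26)^2 - 8*(26)^1 - 7 = (-456976) + (-158184) + (-1352) + (-208) + (-7) = -616727; answer -616727
Stage 3: A2 = -616727; m = 616727; squarings mod 589: 306^1=306, 306^2=574, 306^4=225, 306^8=560, 306^16=252, 306^32=481, 306^64=473, 306^128=498, 306^256=35, 306^512=47, 306^1024=442, 306^2048=405, 306^4096=283, 306^8192=574, 306^16384=225, 306^32768=560, 306^65536=252, 306^131072=481, 306^262144=473, 306^524288=498; 306^616727 = 306^1 * 306^2 * 306^4 * 306^16 * 306^256 * 306^2048 * 306^8192 * 306^16384 * 306^65536 * 306^524288 = 15 (mod 589); answer 15

15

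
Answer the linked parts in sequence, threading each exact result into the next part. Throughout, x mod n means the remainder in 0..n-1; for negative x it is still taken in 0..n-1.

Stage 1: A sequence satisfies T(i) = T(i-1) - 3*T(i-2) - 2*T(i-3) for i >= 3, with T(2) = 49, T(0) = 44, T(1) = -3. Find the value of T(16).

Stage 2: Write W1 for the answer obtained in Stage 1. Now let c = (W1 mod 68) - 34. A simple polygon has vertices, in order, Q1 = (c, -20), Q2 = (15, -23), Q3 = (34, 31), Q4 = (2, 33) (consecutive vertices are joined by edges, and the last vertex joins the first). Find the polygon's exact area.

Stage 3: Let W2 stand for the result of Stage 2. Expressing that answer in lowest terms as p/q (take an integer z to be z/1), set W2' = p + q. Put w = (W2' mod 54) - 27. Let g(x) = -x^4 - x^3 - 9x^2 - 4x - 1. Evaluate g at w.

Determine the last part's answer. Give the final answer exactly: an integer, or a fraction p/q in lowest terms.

Stage 1: T(3) = 1*(49) - 3*(-3) - 2*(44) = -30; iterating: T(3)=-30, T(4)=-171, T(5)=-179, T(6)=394, T(7)=1273, T(8)=449, T(9)=-4158, T(10)=-8051, T(11)=3525, T(12)=35994, T(13)=41521, T(14)=-73511, T(15)=-270062, T(16)=-132571; answer -132571
Stage 2: W1 = -132571; c = -5; cross terms: (-5*-23 - 15*-20)=415, (15*31 - 34*-23)=1247, (34*33 - 2*31)=1060, (2*-20 - -5*33)=125; twice the area = |2847| = 2847; area = 2847/2; answer 2847/2
Stage 3: W2 = 2847/2; threaded value p + q = 2849; w = 14; -1*(14)^4 - 1*(14)^3 - 9*(14)^2 - 4*(14)^1 - 1 = (-38416) + (-2744) + (-1764) + (-56) + (-1) = -42981; answer -42981

-42981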